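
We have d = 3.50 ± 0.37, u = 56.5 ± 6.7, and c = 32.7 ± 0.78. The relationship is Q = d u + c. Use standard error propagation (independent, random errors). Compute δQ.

31.4

Let p = d·u = 198. δp/p = √((1·δd/d)² + (1·δu/u)²) = √(0.0112 + 0.0141) = 0.159, so δp = 31.4.
Q = p + c: δQ = √(δp² + δc²) = √(987 + 0.608) = 31.4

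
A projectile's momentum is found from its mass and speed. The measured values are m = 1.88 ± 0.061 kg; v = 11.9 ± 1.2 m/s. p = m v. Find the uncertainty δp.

2.37 kg·m/s

For a monomial p ∝ m, v, fractional errors add in quadrature:
  (1·δm/m)² = (1×0.0324)² = 0.00105;  (1·δv/v)² = (1×0.101)² = 0.0102
δp/p = √(0.0112) = 0.106
p = 22.4 kg·m/s, so δp = 0.106 × 22.4 = 2.37 kg·m/s.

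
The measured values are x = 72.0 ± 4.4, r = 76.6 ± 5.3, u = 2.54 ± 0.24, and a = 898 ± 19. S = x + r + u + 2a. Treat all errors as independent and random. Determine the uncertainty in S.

38.6

S is a linear combination, so absolute uncertainties add in quadrature:
  (δx)² = 19.4;  (δr)² = 28.1;  (δu)² = 0.0576;  (2·δa)² = 1440
δS = √(1490) = 38.6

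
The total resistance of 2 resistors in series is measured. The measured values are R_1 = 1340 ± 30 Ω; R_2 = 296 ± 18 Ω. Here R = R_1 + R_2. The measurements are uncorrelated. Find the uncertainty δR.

R is a linear combination, so absolute uncertainties add in quadrature:
  (δR_1)² = 900;  (δR_2)² = 324
δR = √(1220) = 35.0 Ω

35.0 Ω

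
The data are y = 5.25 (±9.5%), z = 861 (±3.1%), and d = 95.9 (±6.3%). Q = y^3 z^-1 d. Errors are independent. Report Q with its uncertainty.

16.1 ± 4.73

Q is a product of powers, so relative uncertainties combine in quadrature:
  (3·δy/y)² = (3×0.0950)² = 0.0812;  (-1·δz/z)² = (-1×0.0310)² = 0.000961;  (1·δd/d)² = (1×0.0630)² = 0.00397
δQ/Q = √(0.0862) = 0.294
Q = 16.1, so δQ = 0.294 × 16.1 = 4.73.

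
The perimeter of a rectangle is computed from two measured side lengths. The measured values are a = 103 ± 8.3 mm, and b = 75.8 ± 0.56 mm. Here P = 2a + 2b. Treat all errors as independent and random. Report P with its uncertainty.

358 ± 16.6 mm

P is a linear combination, so absolute uncertainties add in quadrature:
  (2·δa)² = 276;  (2·δb)² = 1.25
δP = √(277) = 16.6 mm
P = 358 mm.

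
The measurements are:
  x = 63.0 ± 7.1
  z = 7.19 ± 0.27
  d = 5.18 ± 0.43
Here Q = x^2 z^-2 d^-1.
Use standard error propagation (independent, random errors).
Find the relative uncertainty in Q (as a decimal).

0.252

Since Q is a product/quotient, work with relative uncertainties:
  (2·δx/x)² = (2×0.113)² = 0.0508;  (-2·δz/z)² = (-2×0.0376)² = 0.00564;  (-1·δd/d)² = (-1×0.0830)² = 0.00689
δQ/Q = √(0.0633) = 0.252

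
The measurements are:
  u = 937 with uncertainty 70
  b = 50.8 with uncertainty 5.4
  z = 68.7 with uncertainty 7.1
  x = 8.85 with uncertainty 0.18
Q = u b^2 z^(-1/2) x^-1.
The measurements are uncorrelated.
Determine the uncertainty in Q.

For a monomial Q ∝ u, b^2, z^(-1/2), x^-1, fractional errors add in quadrature:
  (1·δu/u)² = (1×0.0747)² = 0.00558;  (2·δb/b)² = (2×0.106)² = 0.0452;  (−½·δz/z)² = (-0.5×0.103)² = 0.00267;  (-1·δx/x)² = (-1×0.0203)² = 0.000414
δQ/Q = √(0.0539) = 0.232
Q = 33000, so δQ = 0.232 × 33000 = 7650.

7650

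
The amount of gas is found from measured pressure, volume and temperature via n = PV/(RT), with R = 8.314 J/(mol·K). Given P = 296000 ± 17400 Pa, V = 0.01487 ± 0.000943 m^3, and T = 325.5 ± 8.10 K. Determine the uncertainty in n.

For a monomial n ∝ P, V, T^-1, fractional errors add in quadrature:
  (1·δP/P)² = (1×0.0588)² = 0.00346;  (1·δV/V)² = (1×0.0634)² = 0.00402;  (-1·δT/T)² = (-1×0.0249)² = 0.000619
δn/n = √(0.00810) = 0.0900
n = 1.626 mol, so δn = 0.0900 × 1.626 = 0.146 mol.

0.146 mol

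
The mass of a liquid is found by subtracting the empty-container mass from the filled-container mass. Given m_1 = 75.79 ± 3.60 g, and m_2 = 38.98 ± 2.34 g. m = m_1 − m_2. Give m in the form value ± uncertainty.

For a sum/difference, combine absolute errors in quadrature:
  (δm_1)² = 13.0;  (δm_2)² = 5.48
δm = √(18.4) = 4.29 g
m = 36.81 g.

36.81 ± 4.29 g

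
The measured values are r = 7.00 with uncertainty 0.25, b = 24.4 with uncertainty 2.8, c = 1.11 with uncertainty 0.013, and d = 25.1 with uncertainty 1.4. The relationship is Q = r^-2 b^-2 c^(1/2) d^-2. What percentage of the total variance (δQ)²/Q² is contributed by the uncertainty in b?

75.0%

(δQ/Q)² = (-2·δr/r)² + (-2·δb/b)² + (½·δc/c)² + (-2·δd/d)²
  r term: (-2×0.0357)² = 0.00510
  b term: (-2×0.115)² = 0.0527
  c term: (0.5×0.0117)² = 3.43e-05
  d term: (-2×0.0558)² = 0.0124
Total = 0.0703. Share from b = 0.0527/0.0703 = 0.750.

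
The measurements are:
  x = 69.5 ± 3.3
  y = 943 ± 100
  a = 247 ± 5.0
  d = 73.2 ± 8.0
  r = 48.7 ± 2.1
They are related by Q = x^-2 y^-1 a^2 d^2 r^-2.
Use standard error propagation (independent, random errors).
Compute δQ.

Each factor contributes (exponent × relative error)² to (δQ/Q)²:
  (-2·δx/x)² = (-2×0.0475)² = 0.00902;  (-1·δy/y)² = (-1×0.106)² = 0.0112;  (2·δa/a)² = (2×0.0202)² = 0.00164;  (2·δd/d)² = (2×0.109)² = 0.0478;  (-2·δr/r)² = (-2×0.0431)² = 0.00744
δQ/Q = √(0.0771) = 0.278
Q = 0.0303, so δQ = 0.278 × 0.0303 = 0.00840.

0.00840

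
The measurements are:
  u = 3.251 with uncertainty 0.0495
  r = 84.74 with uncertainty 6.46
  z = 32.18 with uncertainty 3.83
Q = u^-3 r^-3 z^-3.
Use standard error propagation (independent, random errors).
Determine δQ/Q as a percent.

Products/powers → add relative errors in quadrature, weighted by exponent:
  (-3·δu/u)² = (-3×0.0152)² = 0.00209;  (-3·δr/r)² = (-3×0.0762)² = 0.0523;  (-3·δz/z)² = (-3×0.119)² = 0.127
δQ/Q = √(0.182) = 0.426

42.6%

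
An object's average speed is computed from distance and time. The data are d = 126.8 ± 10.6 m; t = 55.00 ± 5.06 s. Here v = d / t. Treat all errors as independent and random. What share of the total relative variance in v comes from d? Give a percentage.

45.2%

(δv/v)² = (1·δd/d)² + (-1·δt/t)²
  d term: (1×0.0836)² = 0.00699
  t term: (-1×0.0920)² = 0.00846
Total = 0.0155. Share from d = 0.00699/0.0155 = 0.452.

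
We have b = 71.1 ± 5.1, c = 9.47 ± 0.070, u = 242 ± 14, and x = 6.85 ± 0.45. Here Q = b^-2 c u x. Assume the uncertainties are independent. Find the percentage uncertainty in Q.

16.8%

Since Q is a product/quotient, work with relative uncertainties:
  (-2·δb/b)² = (-2×0.0717)² = 0.0206;  (1·δc/c)² = (1×0.00739)² = 5.46e-05;  (1·δu/u)² = (1×0.0579)² = 0.00335;  (1·δx/x)² = (1×0.0657)² = 0.00432
δQ/Q = √(0.0283) = 0.168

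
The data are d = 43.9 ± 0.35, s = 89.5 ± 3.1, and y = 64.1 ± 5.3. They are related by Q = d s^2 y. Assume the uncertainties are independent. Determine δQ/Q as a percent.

Relative error in a monomial: (δQ/Q)² = Σ (nᵢ · δxᵢ/xᵢ)².
  (1·δd/d)² = (1×0.00797)² = 6.36e-05;  (2·δs/s)² = (2×0.0346)² = 0.00480;  (1·δy/y)² = (1×0.0827)² = 0.00684
δQ/Q = √(0.0117) = 0.108

10.8%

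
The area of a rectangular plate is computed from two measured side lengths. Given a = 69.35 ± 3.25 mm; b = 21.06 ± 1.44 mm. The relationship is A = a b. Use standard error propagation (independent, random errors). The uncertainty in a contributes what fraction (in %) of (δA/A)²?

(δA/A)² = (1·δa/a)² + (1·δb/b)²
  a term: (1×0.0469)² = 0.00220
  b term: (1×0.0684)² = 0.00468
Total = 0.00687. Share from a = 0.00220/0.00687 = 0.320.

32.0%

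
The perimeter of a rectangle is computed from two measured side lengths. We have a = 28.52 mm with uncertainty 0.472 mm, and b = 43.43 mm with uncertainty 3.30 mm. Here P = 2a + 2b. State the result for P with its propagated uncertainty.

143.9 ± 6.67 mm

Absolute uncertainties add in quadrature for a linear combination:
  (2·δa)² = 0.891;  (2·δb)² = 43.6
δP = √(44.5) = 6.67 mm
P = 143.9 mm.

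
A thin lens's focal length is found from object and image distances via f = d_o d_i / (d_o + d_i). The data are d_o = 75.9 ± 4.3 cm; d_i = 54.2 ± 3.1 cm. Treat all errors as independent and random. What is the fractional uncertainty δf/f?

∂f/∂d_o = (d_i/(d_o+d_i))² = 0.174;  ∂f/∂d_i = (d_o/(d_o+d_i))² = 0.340
δf = √((∂f/∂d_o · δd_o)² + (∂f/∂d_i · δd_i)²) = √(0.557 + 1.11) = 1.29 cm
f = 31.6 cm, so δf/f = 1.29/31.6 = 0.0409.

0.0409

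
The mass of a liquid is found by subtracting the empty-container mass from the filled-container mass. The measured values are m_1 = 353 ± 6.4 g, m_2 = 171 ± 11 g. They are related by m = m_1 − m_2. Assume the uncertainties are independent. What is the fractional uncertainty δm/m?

0.0699

Sums and differences: (δm)² = Σ (cᵢ δxᵢ)².
  (δm_1)² = 41.0;  (δm_2)² = 121
δm = √(162) = 12.7 g
m = 182 g, so δm/m = 12.7/182 = 0.0699.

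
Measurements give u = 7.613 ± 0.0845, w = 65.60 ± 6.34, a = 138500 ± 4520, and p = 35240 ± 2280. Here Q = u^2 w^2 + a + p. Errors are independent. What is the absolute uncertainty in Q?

Let h = u^2·w^2 = 249400. δh/h = √((2·δu/u)² + (2·δw/w)²) = √(0.000493 + 0.0374) = 0.195, so δh = 48500.
Q = h + a + p: δQ = √(δh² + δa² + δp²) = √(2.35e+09 + 2.04e+07 + 5.2e+06) = 48800

48800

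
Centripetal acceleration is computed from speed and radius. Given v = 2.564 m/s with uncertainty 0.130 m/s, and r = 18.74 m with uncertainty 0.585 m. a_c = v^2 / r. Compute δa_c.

0.0372 m/s^2

Relative error in a monomial: (δa_c/a_c)² = Σ (nᵢ · δxᵢ/xᵢ)².
  (2·δv/v)² = (2×0.0507)² = 0.0103;  (-1·δr/r)² = (-1×0.0312)² = 0.000974
δa_c/a_c = √(0.0113) = 0.106
a_c = 0.3508 m/s^2, so δa_c = 0.106 × 0.3508 = 0.0372 m/s^2.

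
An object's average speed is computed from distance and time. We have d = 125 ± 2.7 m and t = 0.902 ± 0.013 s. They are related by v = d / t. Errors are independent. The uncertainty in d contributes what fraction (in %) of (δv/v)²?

(δv/v)² = (1·δd/d)² + (-1·δt/t)²
  d term: (1×0.0216)² = 0.000467
  t term: (-1×0.0144)² = 0.000208
Total = 0.000674. Share from d = 0.000467/0.000674 = 0.692.

69.2%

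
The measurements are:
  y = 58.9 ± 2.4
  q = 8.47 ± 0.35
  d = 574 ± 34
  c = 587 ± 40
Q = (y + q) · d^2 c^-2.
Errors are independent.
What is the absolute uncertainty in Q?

11.9

Let u = y + q = 67.4. δu = √(δy² + δq²) = √(5.76 + 0.122) = 2.43, so δu/u = 0.0360.
Q is then a monomial in u, d, c:
δQ/Q = √((δu/u)² + (2·δd/d)² + (-2·δc/c)²) = √(0.00130 + 0.0140 + 0.0186) = 0.184
Q = 64.4, so δQ = 0.184 × 64.4 = 11.9.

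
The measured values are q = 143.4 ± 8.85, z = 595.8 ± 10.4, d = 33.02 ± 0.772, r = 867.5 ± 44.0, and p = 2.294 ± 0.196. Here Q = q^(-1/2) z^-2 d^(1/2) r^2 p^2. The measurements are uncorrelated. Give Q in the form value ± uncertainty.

Q is a product of powers, so relative uncertainties combine in quadrature:
  (−½·δq/q)² = (-0.5×0.0617)² = 0.000952;  (-2·δz/z)² = (-2×0.0175)² = 0.00122;  (½·δd/d)² = (0.5×0.0234)² = 0.000137;  (2·δr/r)² = (2×0.0507)² = 0.0103;  (2·δp/p)² = (2×0.0854)² = 0.0292
δQ/Q = √(0.0418) = 0.204
Q = 5.354, so δQ = 0.204 × 5.354 = 1.09.

5.354 ± 1.09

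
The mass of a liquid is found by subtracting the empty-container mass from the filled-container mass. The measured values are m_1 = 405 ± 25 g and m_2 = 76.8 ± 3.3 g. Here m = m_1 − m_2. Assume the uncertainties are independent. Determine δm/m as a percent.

7.68%

m is a linear combination, so absolute uncertainties add in quadrature:
  (δm_1)² = 625;  (δm_2)² = 10.9
δm = √(636) = 25.2 g
m = 328 g, so δm/m = 25.2/328 = 0.0768.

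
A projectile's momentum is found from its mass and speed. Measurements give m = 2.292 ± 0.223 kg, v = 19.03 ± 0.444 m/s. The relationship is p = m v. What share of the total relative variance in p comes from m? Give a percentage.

94.6%

(δp/p)² = (1·δm/m)² + (1·δv/v)²
  m term: (1×0.0973)² = 0.00947
  v term: (1×0.0233)² = 0.000544
Total = 0.0100. Share from m = 0.00947/0.0100 = 0.946.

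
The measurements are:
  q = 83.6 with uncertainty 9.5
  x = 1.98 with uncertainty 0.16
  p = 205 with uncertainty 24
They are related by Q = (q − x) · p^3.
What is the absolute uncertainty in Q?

Let u = q − x = 81.6. δu = √(δq² + δx²) = √(90.2 + 0.0256) = 9.50, so δu/u = 0.116.
Q is then a monomial in u, p:
δQ/Q = √((δu/u)² + (3·δp/p)²) = √(0.0136 + 0.123) = 0.370
Q = 7.03e+08, so δQ = 0.370 × 7.03e+08 = 2.6e+08.

2.6e+08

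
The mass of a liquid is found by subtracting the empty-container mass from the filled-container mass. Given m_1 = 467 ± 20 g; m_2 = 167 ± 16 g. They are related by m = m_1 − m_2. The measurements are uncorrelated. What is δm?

m is a linear combination, so absolute uncertainties add in quadrature:
  (δm_1)² = 400;  (δm_2)² = 256
δm = √(656) = 25.6 g

25.6 g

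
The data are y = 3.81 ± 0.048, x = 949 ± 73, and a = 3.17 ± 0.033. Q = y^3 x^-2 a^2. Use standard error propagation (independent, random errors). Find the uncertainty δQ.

9.86e-05

Q is a product of powers, so relative uncertainties combine in quadrature:
  (3·δy/y)² = (3×0.0126)² = 0.00143;  (-2·δx/x)² = (-2×0.0769)² = 0.0237;  (2·δa/a)² = (2×0.0104)² = 0.000433
δQ/Q = √(0.0255) = 0.160
Q = 0.000617, so δQ = 0.160 × 0.000617 = 9.86e-05.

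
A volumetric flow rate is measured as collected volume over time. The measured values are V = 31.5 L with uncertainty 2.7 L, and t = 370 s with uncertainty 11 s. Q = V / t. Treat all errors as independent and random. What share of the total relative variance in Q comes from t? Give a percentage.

10.7%

(δQ/Q)² = (1·δV/V)² + (-1·δt/t)²
  V term: (1×0.0857)² = 0.00735
  t term: (-1×0.0297)² = 0.000884
Total = 0.00823. Share from t = 0.000884/0.00823 = 0.107.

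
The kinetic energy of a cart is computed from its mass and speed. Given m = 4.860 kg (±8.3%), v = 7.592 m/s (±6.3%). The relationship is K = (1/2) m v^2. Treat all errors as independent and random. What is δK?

21.1 J

For a monomial K ∝ m, v^2, fractional errors add in quadrature:
  (1·δm/m)² = (1×0.0830)² = 0.00689;  (2·δv/v)² = (2×0.0630)² = 0.0159
δK/K = √(0.0228) = 0.151
K = 140.1 J, so δK = 0.151 × 140.1 = 21.1 J.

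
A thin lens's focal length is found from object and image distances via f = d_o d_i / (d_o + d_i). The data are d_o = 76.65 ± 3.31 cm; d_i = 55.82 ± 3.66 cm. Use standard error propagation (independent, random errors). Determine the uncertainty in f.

1.36 cm

∂f/∂d_o = (d_i/(d_o+d_i))² = 0.178;  ∂f/∂d_i = (d_o/(d_o+d_i))² = 0.335
δf = √((∂f/∂d_o · δd_o)² + (∂f/∂d_i · δd_i)²) = √(0.345 + 1.50) = 1.36 cm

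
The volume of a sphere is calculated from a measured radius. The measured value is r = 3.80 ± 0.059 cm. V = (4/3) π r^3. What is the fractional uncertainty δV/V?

0.0466

V ∝ r^3, so δV/V = |3| · δr/r = 3 × 0.0155 = 0.0466.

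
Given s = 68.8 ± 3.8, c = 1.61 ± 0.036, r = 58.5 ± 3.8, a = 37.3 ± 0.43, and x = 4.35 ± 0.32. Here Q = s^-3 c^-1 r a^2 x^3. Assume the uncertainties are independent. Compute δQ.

For a monomial Q ∝ s^-3, c^-1, r, a^2, x^3, fractional errors add in quadrature:
  (-3·δs/s)² = (-3×0.0552)² = 0.0275;  (-1·δc/c)² = (-1×0.0224)² = 0.000500;  (1·δr/r)² = (1×0.0650)² = 0.00422;  (2·δa/a)² = (2×0.0115)² = 0.000532;  (3·δx/x)² = (3×0.0736)² = 0.0487
δQ/Q = √(0.0814) = 0.285
Q = 12.8, so δQ = 0.285 × 12.8 = 3.65.

3.65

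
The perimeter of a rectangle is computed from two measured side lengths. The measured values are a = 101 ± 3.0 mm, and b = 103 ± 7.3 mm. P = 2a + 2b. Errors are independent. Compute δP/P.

Sums and differences: (δP)² = Σ (cᵢ δxᵢ)².
  (2·δa)² = 36.0;  (2·δb)² = 213
δP = √(249) = 15.8 mm
P = 408 mm, so δP/P = 15.8/408 = 0.0387.

0.0387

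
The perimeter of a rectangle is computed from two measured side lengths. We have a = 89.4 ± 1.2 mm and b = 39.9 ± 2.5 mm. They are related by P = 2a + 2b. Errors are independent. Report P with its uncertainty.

259 ± 5.55 mm

P is a linear combination, so absolute uncertainties add in quadrature:
  (2·δa)² = 5.76;  (2·δb)² = 25.0
δP = √(30.8) = 5.55 mm
P = 259 mm.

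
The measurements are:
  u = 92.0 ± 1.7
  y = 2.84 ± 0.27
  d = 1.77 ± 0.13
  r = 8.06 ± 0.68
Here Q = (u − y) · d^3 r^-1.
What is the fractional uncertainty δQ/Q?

Let w = u − y = 89.2. δw = √(δu² + δy²) = √(2.89 + 0.0729) = 1.72, so δw/w = 0.0193.
Q is then a monomial in w, d, r:
δQ/Q = √((δw/w)² + (3·δd/d)² + (-1·δr/r)²) = √(0.000373 + 0.0485 + 0.00712) = 0.237

0.237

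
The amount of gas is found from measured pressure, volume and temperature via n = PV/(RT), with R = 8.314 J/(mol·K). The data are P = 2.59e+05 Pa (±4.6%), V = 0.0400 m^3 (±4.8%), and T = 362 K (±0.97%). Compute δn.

0.231 mol

n is a product of powers, so relative uncertainties combine in quadrature:
  (1·δP/P)² = (1×0.0460)² = 0.00212;  (1·δV/V)² = (1×0.0480)² = 0.00230;  (-1·δT/T)² = (-1×0.00970)² = 9.41e-05
δn/n = √(0.00451) = 0.0672
n = 3.44 mol, so δn = 0.0672 × 3.44 = 0.231 mol.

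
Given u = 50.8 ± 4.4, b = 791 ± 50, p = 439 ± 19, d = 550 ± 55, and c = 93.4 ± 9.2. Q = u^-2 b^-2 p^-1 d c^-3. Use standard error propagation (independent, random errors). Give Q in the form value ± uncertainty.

Relative error in a monomial: (δQ/Q)² = Σ (nᵢ · δxᵢ/xᵢ)².
  (-2·δu/u)² = (-2×0.0866)² = 0.0300;  (-2·δb/b)² = (-2×0.0632)² = 0.0160;  (-1·δp/p)² = (-1×0.0433)² = 0.00187;  (1·δd/d)² = (1×0.100)² = 0.0100;  (-3·δc/c)² = (-3×0.0985)² = 0.0873
δQ/Q = √(0.145) = 0.381
Q = 9.52e-16, so δQ = 0.381 × 9.52e-16 = 3.63e-16.

(9.52 ± 3.63) × 10^-16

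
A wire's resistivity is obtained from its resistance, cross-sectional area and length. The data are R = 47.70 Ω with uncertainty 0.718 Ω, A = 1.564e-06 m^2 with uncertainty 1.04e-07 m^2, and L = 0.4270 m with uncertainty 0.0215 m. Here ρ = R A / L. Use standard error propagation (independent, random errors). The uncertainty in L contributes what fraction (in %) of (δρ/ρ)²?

35.3%

(δρ/ρ)² = (1·δR/R)² + (1·δA/A)² + (-1·δL/L)²
  R term: (1×0.0151)² = 0.000227
  A term: (1×0.0665)² = 0.00442
  L term: (-1×0.0504)² = 0.00254
Total = 0.00718. Share from L = 0.00254/0.00718 = 0.353.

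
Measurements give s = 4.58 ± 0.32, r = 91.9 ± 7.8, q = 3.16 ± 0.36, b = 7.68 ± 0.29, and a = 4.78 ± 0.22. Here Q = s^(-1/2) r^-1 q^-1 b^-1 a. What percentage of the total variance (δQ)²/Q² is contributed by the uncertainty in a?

8.49%

(δQ/Q)² = (−½·δs/s)² + (-1·δr/r)² + (-1·δq/q)² + (-1·δb/b)² + (1·δa/a)²
  s term: (-0.5×0.0699)² = 0.00122
  r term: (-1×0.0849)² = 0.00720
  q term: (-1×0.114)² = 0.0130
  b term: (-1×0.0378)² = 0.00143
  a term: (1×0.0460)² = 0.00212
Total = 0.0249. Share from a = 0.00212/0.0249 = 0.0849.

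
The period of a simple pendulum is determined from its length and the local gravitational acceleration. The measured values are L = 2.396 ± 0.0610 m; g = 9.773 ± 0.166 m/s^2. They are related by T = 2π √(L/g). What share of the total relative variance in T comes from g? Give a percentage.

(δT/T)² = (½·δL/L)² + (−½·δg/g)²
  L term: (0.5×0.0255)² = 0.000162
  g term: (-0.5×0.0170)² = 7.21e-05
Total = 0.000234. Share from g = 7.21e-05/0.000234 = 0.308.

30.8%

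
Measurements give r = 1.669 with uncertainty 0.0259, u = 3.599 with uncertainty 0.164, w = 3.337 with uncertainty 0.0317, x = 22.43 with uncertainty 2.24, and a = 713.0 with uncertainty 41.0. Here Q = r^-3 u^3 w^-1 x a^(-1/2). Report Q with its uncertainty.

2.524 ± 0.450

Q is a product of powers, so relative uncertainties combine in quadrature:
  (-3·δr/r)² = (-3×0.0155)² = 0.00217;  (3·δu/u)² = (3×0.0456)² = 0.0187;  (-1·δw/w)² = (-1×0.00950)² = 9.02e-05;  (1·δx/x)² = (1×0.0999)² = 0.00997;  (−½·δa/a)² = (-0.5×0.0575)² = 0.000827
δQ/Q = √(0.0317) = 0.178
Q = 2.524, so δQ = 0.178 × 2.524 = 0.450.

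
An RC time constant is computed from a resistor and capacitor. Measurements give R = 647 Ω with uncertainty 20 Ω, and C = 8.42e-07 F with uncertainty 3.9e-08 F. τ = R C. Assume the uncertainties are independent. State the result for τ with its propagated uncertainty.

τ is a product of powers, so relative uncertainties combine in quadrature:
  (1·δR/R)² = (1×0.0309)² = 0.000956;  (1·δC/C)² = (1×0.0463)² = 0.00215
δτ/τ = √(0.00310) = 0.0557
τ = 0.000545 s, so δτ = 0.0557 × 0.000545 = 3.03e-05 s.

(5.45 ± 0.303) × 10^-4 s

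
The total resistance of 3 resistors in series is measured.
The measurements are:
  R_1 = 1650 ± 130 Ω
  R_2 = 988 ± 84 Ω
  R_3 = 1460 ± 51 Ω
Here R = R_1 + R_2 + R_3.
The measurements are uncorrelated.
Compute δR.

163 Ω

Absolute uncertainties add in quadrature for a linear combination:
  (δR_1)² = 16900;  (δR_2)² = 7060;  (δR_3)² = 2600
δR = √(26600) = 163 Ω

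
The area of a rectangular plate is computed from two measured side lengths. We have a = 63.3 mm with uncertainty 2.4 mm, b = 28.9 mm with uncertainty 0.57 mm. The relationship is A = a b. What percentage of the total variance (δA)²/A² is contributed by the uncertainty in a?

78.7%

(δA/A)² = (1·δa/a)² + (1·δb/b)²
  a term: (1×0.0379)² = 0.00144
  b term: (1×0.0197)² = 0.000389
Total = 0.00183. Share from a = 0.00144/0.00183 = 0.787.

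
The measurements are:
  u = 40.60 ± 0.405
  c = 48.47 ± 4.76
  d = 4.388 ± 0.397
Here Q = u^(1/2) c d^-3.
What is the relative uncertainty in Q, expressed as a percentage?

28.9%

Relative error in a monomial: (δQ/Q)² = Σ (nᵢ · δxᵢ/xᵢ)².
  (½·δu/u)² = (0.5×0.00998)² = 2.49e-05;  (1·δc/c)² = (1×0.0982)² = 0.00964;  (-3·δd/d)² = (-3×0.0905)² = 0.0737
δQ/Q = √(0.0833) = 0.289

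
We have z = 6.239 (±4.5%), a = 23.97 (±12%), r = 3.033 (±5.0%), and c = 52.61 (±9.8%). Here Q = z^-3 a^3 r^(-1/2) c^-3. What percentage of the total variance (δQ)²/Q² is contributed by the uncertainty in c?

36.8%

(δQ/Q)² = (-3·δz/z)² + (3·δa/a)² + (−½·δr/r)² + (-3·δc/c)²
  z term: (-3×0.0450)² = 0.0182
  a term: (3×0.120)² = 0.130
  r term: (-0.5×0.0500)² = 0.000625
  c term: (-3×0.0980)² = 0.0864
Total = 0.235. Share from c = 0.0864/0.235 = 0.368.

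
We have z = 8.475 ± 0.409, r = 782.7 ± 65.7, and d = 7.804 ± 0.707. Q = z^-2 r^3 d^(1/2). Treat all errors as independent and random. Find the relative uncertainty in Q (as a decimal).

0.273

Products/powers → add relative errors in quadrature, weighted by exponent:
  (-2·δz/z)² = (-2×0.0483)² = 0.00932;  (3·δr/r)² = (3×0.0839)² = 0.0634;  (½·δd/d)² = (0.5×0.0906)² = 0.00205
δQ/Q = √(0.0748) = 0.273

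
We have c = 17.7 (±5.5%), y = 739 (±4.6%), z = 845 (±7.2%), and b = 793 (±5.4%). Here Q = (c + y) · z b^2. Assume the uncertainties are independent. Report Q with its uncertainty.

(4.02 ± 0.552) × 10^11

Let u = c + y = 757. δu = √(δc² + δy²) = √(0.948 + 1160) = 34.0, so δu/u = 0.0449.
Q is then a monomial in u, z, b:
δQ/Q = √((δu/u)² + (1·δz/z)² + (2·δb/b)²) = √(0.00202 + 0.00518 + 0.0117) = 0.137
Q = 4.02e+11, so δQ = 0.137 × 4.02e+11 = 5.52e+10.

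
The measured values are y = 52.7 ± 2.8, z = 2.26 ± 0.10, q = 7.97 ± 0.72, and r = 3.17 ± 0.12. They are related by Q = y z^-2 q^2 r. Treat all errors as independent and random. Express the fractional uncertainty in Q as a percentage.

Each factor contributes (exponent × relative error)² to (δQ/Q)²:
  (1·δy/y)² = (1×0.0531)² = 0.00282;  (-2·δz/z)² = (-2×0.0442)² = 0.00783;  (2·δq/q)² = (2×0.0903)² = 0.0326;  (1·δr/r)² = (1×0.0379)² = 0.00143
δQ/Q = √(0.0447) = 0.211

21.1%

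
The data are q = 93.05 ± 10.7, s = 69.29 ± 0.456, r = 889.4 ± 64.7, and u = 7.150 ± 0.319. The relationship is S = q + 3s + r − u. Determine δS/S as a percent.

5.54%

Absolute uncertainties add in quadrature for a linear combination:
  (δq)² = 114;  (3·δs)² = 1.87;  (δr)² = 4190;  (δu)² = 0.102
δS = √(4300) = 65.6
S = 1183, so δS/S = 65.6/1183 = 0.0554.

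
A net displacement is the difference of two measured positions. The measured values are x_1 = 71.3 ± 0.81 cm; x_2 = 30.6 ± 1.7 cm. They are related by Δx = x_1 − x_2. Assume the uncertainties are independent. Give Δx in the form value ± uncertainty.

For a sum/difference, combine absolute errors in quadrature:
  (δx_1)² = 0.656;  (δx_2)² = 2.89
δΔx = √(3.55) = 1.88 cm
Δx = 40.7 cm.

40.7 ± 1.88 cm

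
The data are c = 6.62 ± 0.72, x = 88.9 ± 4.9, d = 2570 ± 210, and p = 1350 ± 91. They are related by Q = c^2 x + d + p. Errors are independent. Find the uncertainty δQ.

Let w = c^2·x = 3900. δw/w = √((2·δc/c)² + (1·δx/x)²) = √(0.0473 + 0.00304) = 0.224, so δw = 874.
Q = w + d + p: δQ = √(δw² + δd² + δp²) = √(7.64e+05 + 44100 + 8280) = 904

904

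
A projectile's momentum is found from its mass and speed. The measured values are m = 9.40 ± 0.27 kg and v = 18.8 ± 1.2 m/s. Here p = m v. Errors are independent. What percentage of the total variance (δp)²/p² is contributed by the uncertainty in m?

(δp/p)² = (1·δm/m)² + (1·δv/v)²
  m term: (1×0.0287)² = 0.000825
  v term: (1×0.0638)² = 0.00407
Total = 0.00490. Share from m = 0.000825/0.00490 = 0.168.

16.8%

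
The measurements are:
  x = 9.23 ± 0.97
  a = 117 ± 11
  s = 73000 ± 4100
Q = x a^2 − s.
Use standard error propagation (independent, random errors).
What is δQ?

Let p = x·a^2 = 1.26e+05. δp/p = √((1·δx/x)² + (2·δa/a)²) = √(0.0110 + 0.0354) = 0.215, so δp = 27200.
Q = p − s: δQ = √(δp² + δs²) = √(7.41e+08 + 1.68e+07) = 27500

27500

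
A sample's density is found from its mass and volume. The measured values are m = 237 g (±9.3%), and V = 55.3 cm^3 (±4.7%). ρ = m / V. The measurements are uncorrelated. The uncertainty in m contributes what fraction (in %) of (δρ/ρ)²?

(δρ/ρ)² = (1·δm/m)² + (-1·δV/V)²
  m term: (1×0.0930)² = 0.00865
  V term: (-1×0.0470)² = 0.00221
Total = 0.0109. Share from m = 0.00865/0.0109 = 0.797.

79.7%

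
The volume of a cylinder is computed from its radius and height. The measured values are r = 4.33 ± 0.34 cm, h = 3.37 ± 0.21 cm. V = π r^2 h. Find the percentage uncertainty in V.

Relative error in a monomial: (δV/V)² = Σ (nᵢ · δxᵢ/xᵢ)².
  (2·δr/r)² = (2×0.0785)² = 0.0247;  (1·δh/h)² = (1×0.0623)² = 0.00388
δV/V = √(0.0285) = 0.169

16.9%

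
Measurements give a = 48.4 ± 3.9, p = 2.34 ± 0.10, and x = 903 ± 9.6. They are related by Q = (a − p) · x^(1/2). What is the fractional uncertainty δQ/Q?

Let u = a − p = 46.1. δu = √(δa² + δp²) = √(15.2 + 0.0100) = 3.90, so δu/u = 0.0847.
Q is then a monomial in u, x:
δQ/Q = √((δu/u)² + (½·δx/x)²) = √(0.00717 + 2.83e-05) = 0.0849

0.0849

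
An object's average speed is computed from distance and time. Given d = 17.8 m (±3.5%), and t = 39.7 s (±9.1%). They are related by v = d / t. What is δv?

0.0437 m/s

Each factor contributes (exponent × relative error)² to (δv/v)²:
  (1·δd/d)² = (1×0.0350)² = 0.00123;  (-1·δt/t)² = (-1×0.0910)² = 0.00828
δv/v = √(0.00951) = 0.0975
v = 0.448 m/s, so δv = 0.0975 × 0.448 = 0.0437 m/s.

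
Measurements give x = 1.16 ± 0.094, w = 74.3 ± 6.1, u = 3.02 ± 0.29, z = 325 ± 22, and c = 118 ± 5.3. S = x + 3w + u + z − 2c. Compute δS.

30.5

S is a linear combination, so absolute uncertainties add in quadrature:
  (δx)² = 0.00884;  (3·δw)² = 335;  (δu)² = 0.0841;  (δz)² = 484;  (2·δc)² = 112
δS = √(931) = 30.5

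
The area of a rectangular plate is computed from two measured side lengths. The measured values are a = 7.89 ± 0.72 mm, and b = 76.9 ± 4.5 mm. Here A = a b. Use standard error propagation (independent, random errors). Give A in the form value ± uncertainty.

Relative error in a monomial: (δA/A)² = Σ (nᵢ · δxᵢ/xᵢ)².
  (1·δa/a)² = (1×0.0913)² = 0.00833;  (1·δb/b)² = (1×0.0585)² = 0.00342
δA/A = √(0.0118) = 0.108
A = 607 mm^2, so δA = 0.108 × 607 = 65.8 mm^2.

607 ± 65.8 mm^2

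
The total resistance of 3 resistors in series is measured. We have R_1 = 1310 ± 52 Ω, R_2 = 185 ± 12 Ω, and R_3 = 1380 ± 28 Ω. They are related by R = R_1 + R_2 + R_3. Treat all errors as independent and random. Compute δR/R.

0.0210

For a sum/difference, combine absolute errors in quadrature:
  (δR_1)² = 2700;  (δR_2)² = 144;  (δR_3)² = 784
δR = √(3630) = 60.3 Ω
R = 2880 Ω, so δR/R = 60.3/2880 = 0.0210.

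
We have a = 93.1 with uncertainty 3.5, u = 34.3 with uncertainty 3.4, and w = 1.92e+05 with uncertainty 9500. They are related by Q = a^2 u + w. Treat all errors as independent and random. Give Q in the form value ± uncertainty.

Let p = a^2·u = 2.97e+05. δp/p = √((2·δa/a)² + (1·δu/u)²) = √(0.00565 + 0.00983) = 0.124, so δp = 37000.
Q = p + w: δQ = √(δp² + δw²) = √(1.37e+09 + 9.02e+07) = 38200
Q = 4.89e+05.

(4.89 ± 0.382) × 10^5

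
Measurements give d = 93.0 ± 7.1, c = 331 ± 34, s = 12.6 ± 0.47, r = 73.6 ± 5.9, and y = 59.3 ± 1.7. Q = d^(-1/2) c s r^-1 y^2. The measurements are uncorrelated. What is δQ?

3140

Products/powers → add relative errors in quadrature, weighted by exponent:
  (−½·δd/d)² = (-0.5×0.0763)² = 0.00146;  (1·δc/c)² = (1×0.103)² = 0.0106;  (1·δs/s)² = (1×0.0373)² = 0.00139;  (-1·δr/r)² = (-1×0.0802)² = 0.00643;  (2·δy/y)² = (2×0.0287)² = 0.00329
δQ/Q = √(0.0231) = 0.152
Q = 20700, so δQ = 0.152 × 20700 = 3140.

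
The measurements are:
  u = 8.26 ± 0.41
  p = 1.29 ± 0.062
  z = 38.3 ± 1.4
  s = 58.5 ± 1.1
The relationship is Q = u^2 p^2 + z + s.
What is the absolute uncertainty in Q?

15.8

Let w = u^2·p^2 = 114. δw/w = √((2·δu/u)² + (2·δp/p)²) = √(0.00986 + 0.00924) = 0.138, so δw = 15.7.
Q = w + z + s: δQ = √(δw² + δz² + δs²) = √(246 + 1.96 + 1.21) = 15.8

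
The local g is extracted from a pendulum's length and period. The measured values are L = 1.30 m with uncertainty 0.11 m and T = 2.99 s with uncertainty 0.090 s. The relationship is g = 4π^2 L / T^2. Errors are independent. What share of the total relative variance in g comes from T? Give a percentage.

(δg/g)² = (1·δL/L)² + (-2·δT/T)²
  L term: (1×0.0846)² = 0.00716
  T term: (-2×0.0301)² = 0.00362
Total = 0.0108. Share from T = 0.00362/0.0108 = 0.336.

33.6%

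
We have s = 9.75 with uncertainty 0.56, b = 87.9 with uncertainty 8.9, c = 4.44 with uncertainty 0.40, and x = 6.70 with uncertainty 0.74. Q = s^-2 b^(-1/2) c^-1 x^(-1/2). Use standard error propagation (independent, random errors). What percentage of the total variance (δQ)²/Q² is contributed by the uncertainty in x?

(δQ/Q)² = (-2·δs/s)² + (−½·δb/b)² + (-1·δc/c)² + (−½·δx/x)²
  s term: (-2×0.0574)² = 0.0132
  b term: (-0.5×0.101)² = 0.00256
  c term: (-1×0.0901)² = 0.00812
  x term: (-0.5×0.110)² = 0.00305
Total = 0.0269. Share from x = 0.00305/0.0269 = 0.113.

11.3%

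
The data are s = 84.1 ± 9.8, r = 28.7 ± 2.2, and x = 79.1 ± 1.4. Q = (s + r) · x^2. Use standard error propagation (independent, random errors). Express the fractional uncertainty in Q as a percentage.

9.58%

Let u = s + r = 113. δu = √(δs² + δr²) = √(96.0 + 4.84) = 10.0, so δu/u = 0.0890.
Q is then a monomial in u, x:
δQ/Q = √((δu/u)² + (2·δx/x)²) = √(0.00793 + 0.00125) = 0.0958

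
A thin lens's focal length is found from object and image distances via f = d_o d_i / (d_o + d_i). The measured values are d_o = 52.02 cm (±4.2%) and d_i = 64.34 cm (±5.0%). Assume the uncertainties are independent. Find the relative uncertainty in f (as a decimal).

∂f/∂d_o = (d_i/(d_o+d_i))² = 0.306;  ∂f/∂d_i = (d_o/(d_o+d_i))² = 0.200
δf = √((∂f/∂d_o · δd_o)² + (∂f/∂d_i · δd_i)²) = √(0.446 + 0.413) = 0.927 cm
f = 28.76 cm, so δf/f = 0.927/28.76 = 0.0322.

0.0322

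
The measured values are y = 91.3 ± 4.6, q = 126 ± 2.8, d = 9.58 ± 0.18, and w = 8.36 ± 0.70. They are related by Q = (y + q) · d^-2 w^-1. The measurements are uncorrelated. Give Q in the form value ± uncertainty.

Let u = y + q = 217. δu = √(δy² + δq²) = √(21.2 + 7.84) = 5.39, so δu/u = 0.0248.
Q is then a monomial in u, d, w:
δQ/Q = √((δu/u)² + (-2·δd/d)² + (-1·δw/w)²) = √(0.000614 + 0.00141 + 0.00701) = 0.0951
Q = 0.283, so δQ = 0.0951 × 0.283 = 0.0269.

0.283 ± 0.0269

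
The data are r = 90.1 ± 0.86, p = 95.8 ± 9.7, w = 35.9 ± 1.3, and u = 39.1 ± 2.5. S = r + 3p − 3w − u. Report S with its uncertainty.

231 ± 29.5

Sums and differences: (δS)² = Σ (cᵢ δxᵢ)².
  (δr)² = 0.740;  (3·δp)² = 847;  (3·δw)² = 15.2;  (δu)² = 6.25
δS = √(869) = 29.5
S = 231.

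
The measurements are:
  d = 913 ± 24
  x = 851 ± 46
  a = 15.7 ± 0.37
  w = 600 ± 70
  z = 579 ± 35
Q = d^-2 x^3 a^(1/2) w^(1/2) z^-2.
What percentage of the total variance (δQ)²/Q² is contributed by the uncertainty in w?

(δQ/Q)² = (-2·δd/d)² + (3·δx/x)² + (½·δa/a)² + (½·δw/w)² + (-2·δz/z)²
  d term: (-2×0.0263)² = 0.00276
  x term: (3×0.0541)² = 0.0263
  a term: (0.5×0.0236)² = 0.000139
  w term: (0.5×0.117)² = 0.00340
  z term: (-2×0.0604)² = 0.0146
Total = 0.0472. Share from w = 0.00340/0.0472 = 0.0721.

7.21%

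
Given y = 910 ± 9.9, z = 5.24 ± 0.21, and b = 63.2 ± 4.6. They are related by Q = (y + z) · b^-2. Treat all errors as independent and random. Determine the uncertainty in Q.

Let u = y + z = 915. δu = √(δy² + δz²) = √(98.0 + 0.0441) = 9.90, so δu/u = 0.0108.
Q is then a monomial in u, b:
δQ/Q = √((δu/u)² + (-2·δb/b)²) = √(0.000117 + 0.0212) = 0.146
Q = 0.229, so δQ = 0.146 × 0.229 = 0.0334.

0.0334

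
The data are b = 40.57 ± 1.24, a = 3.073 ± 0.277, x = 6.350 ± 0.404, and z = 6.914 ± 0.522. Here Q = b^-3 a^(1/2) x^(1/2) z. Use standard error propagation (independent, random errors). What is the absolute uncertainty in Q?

Since Q is a product/quotient, work with relative uncertainties:
  (-3·δb/b)² = (-3×0.0306)² = 0.00841;  (½·δa/a)² = (0.5×0.0901)² = 0.00203;  (½·δx/x)² = (0.5×0.0636)² = 0.00101;  (1·δz/z)² = (1×0.0755)² = 0.00570
δQ/Q = √(0.0172) = 0.131
Q = 0.0004574, so δQ = 0.131 × 0.0004574 = 5.99e-05.

5.99e-05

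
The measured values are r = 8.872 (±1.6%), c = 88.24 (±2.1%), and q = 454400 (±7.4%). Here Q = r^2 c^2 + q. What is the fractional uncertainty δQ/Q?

0.0437

Let p = r^2·c^2 = 612900. δp/p = √((2·δr/r)² + (2·δc/c)²) = √(0.00102 + 0.00176) = 0.0528, so δp = 32400.
Q = p + q: δQ = √(δp² + δq²) = √(1.05e+09 + 1.13e+09) = 46700
Q = 1.067e+06, so δQ/Q = 46700/1.067e+06 = 0.0437.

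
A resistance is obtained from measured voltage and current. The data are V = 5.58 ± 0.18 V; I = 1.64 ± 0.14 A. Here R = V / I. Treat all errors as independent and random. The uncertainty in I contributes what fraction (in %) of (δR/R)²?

(δR/R)² = (1·δV/V)² + (-1·δI/I)²
  V term: (1×0.0323)² = 0.00104
  I term: (-1×0.0854)² = 0.00729
Total = 0.00833. Share from I = 0.00729/0.00833 = 0.875.

87.5%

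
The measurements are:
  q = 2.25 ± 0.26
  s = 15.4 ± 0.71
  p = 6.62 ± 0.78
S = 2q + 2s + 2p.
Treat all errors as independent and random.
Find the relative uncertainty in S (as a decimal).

Sums and differences: (δS)² = Σ (cᵢ δxᵢ)².
  (2·δq)² = 0.270;  (2·δs)² = 2.02;  (2·δp)² = 2.43
δS = √(4.72) = 2.17
S = 48.5, so δS/S = 2.17/48.5 = 0.0448.

0.0448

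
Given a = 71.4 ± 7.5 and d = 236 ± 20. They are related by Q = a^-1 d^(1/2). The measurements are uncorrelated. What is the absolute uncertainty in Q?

0.0244

Q is a product of powers, so relative uncertainties combine in quadrature:
  (-1·δa/a)² = (-1×0.105)² = 0.0110;  (½·δd/d)² = (0.5×0.0847)² = 0.00180
δQ/Q = √(0.0128) = 0.113
Q = 0.215, so δQ = 0.113 × 0.215 = 0.0244.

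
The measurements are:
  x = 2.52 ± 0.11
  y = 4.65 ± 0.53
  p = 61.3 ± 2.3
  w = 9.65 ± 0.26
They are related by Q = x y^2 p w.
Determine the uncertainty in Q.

7630

Relative error in a monomial: (δQ/Q)² = Σ (nᵢ · δxᵢ/xᵢ)².
  (1·δx/x)² = (1×0.0437)² = 0.00191;  (2·δy/y)² = (2×0.114)² = 0.0520;  (1·δp/p)² = (1×0.0375)² = 0.00141;  (1·δw/w)² = (1×0.0269)² = 0.000726
δQ/Q = √(0.0560) = 0.237
Q = 32200, so δQ = 0.237 × 32200 = 7630.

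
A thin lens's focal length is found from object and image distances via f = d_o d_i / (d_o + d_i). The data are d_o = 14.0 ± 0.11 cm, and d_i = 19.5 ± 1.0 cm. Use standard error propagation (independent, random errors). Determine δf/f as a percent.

∂f/∂d_o = (d_i/(d_o+d_i))² = 0.339;  ∂f/∂d_i = (d_o/(d_o+d_i))² = 0.175
δf = √((∂f/∂d_o · δd_o)² + (∂f/∂d_i · δd_i)²) = √(0.00139 + 0.0305) = 0.179 cm
f = 8.15 cm, so δf/f = 0.179/8.15 = 0.0219.

2.19%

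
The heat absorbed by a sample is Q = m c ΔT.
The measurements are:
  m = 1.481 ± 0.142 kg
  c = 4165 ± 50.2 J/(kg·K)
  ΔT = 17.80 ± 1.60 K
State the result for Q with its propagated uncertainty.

109800 ± 14500 J

Each factor contributes (exponent × relative error)² to (δQ/Q)²:
  (1·δm/m)² = (1×0.0959)² = 0.00919;  (1·δc/c)² = (1×0.0121)² = 0.000145;  (1·δΔT/ΔT)² = (1×0.0899)² = 0.00808
δQ/Q = √(0.0174) = 0.132
Q = 109800 J, so δQ = 0.132 × 109800 = 14500 J.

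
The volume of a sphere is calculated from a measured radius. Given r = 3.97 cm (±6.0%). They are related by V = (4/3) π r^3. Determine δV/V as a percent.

Since V is a product/quotient, work with relative uncertainties:
  (3·δr/r)² = (3×0.0600)² = 0.0324
δV/V = √(0.0324) = 0.180

18.0%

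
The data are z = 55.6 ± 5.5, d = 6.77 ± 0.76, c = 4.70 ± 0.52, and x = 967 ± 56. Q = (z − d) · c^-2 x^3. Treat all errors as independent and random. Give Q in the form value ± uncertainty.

(2.00 ± 0.607) × 10^9

Let u = z − d = 48.8. δu = √(δz² + δd²) = √(30.2 + 0.578) = 5.55, so δu/u = 0.114.
Q is then a monomial in u, c, x:
δQ/Q = √((δu/u)² + (-2·δc/c)² + (3·δx/x)²) = √(0.0129 + 0.0490 + 0.0302) = 0.303
Q = 2e+09, so δQ = 0.303 × 2e+09 = 6.07e+08.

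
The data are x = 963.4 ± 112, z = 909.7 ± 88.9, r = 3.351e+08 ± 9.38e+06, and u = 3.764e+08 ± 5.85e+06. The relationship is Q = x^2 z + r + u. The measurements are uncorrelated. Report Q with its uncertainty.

(1.556 ± 0.213) × 10^9

Let p = x^2·z = 8.443e+08. δp/p = √((2·δx/x)² + (1·δz/z)²) = √(0.0541 + 0.00955) = 0.252, so δp = 2.13e+08.
Q = p + r + u: δQ = √(δp² + δr² + δu²) = √(4.53e+16 + 8.8e+13 + 3.42e+13) = 2.13e+08
Q = 1.556e+09.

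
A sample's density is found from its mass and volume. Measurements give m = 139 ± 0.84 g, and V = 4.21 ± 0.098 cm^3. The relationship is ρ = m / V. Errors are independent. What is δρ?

For a monomial ρ ∝ m, V^-1, fractional errors add in quadrature:
  (1·δm/m)² = (1×0.00604)² = 3.65e-05;  (-1·δV/V)² = (-1×0.0233)² = 0.000542
δρ/ρ = √(0.000578) = 0.0240
ρ = 33.0 g/cm^3, so δρ = 0.0240 × 33.0 = 0.794 g/cm^3.

0.794 g/cm^3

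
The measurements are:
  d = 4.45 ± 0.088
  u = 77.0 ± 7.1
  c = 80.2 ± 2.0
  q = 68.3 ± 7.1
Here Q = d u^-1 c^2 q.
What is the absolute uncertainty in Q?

Q is a product of powers, so relative uncertainties combine in quadrature:
  (1·δd/d)² = (1×0.0198)² = 0.000391;  (-1·δu/u)² = (-1×0.0922)² = 0.00850;  (2·δc/c)² = (2×0.0249)² = 0.00249;  (1·δq/q)² = (1×0.104)² = 0.0108
δQ/Q = √(0.0222) = 0.149
Q = 25400, so δQ = 0.149 × 25400 = 3780.

3780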